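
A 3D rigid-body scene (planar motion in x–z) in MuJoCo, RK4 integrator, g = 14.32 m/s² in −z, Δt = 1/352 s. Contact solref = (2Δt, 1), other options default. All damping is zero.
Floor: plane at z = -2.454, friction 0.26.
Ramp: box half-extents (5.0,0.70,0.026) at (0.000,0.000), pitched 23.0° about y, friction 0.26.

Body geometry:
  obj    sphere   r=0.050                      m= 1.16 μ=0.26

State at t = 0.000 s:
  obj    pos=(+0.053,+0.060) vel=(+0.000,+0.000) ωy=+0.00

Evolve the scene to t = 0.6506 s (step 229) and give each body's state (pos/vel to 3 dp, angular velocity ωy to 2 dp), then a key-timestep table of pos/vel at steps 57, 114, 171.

State at t = 0.6506 s:
  obj    pos=(+0.832,-0.270) vel=(+2.393,-1.016) ωy=+51.99

Key-timestep trajectory:
   step    t(s)  obj.x    obj.z    obj.vx   obj.vz 
     57  0.1619   +0.101  +0.040  +0.596  -0.253
    114  0.3239   +0.246  -0.022  +1.192  -0.506
    171  0.4858   +0.487  -0.124  +1.787  -0.759


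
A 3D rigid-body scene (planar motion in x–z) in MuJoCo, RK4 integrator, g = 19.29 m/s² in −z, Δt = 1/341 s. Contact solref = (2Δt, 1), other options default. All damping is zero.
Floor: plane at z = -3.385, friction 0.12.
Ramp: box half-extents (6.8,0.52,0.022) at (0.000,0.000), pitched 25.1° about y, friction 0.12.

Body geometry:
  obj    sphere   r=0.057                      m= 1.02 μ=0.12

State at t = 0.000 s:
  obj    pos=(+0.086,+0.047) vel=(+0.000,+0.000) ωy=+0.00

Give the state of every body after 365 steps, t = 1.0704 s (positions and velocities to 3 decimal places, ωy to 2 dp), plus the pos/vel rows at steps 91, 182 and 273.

State at t = 1.0704 s:
  obj    pos=(+3.244,-1.432) vel=(+5.899,-2.766) ωy=+98.38

Key-timestep trajectory:
   step    t(s)  obj.x    obj.z    obj.vx   obj.vz 
     91  0.2669   +0.282  -0.045  +1.467  -0.700
    182  0.5337   +0.871  -0.321  +2.943  -1.374
    273  0.8006   +1.852  -0.780  +4.405  -2.091


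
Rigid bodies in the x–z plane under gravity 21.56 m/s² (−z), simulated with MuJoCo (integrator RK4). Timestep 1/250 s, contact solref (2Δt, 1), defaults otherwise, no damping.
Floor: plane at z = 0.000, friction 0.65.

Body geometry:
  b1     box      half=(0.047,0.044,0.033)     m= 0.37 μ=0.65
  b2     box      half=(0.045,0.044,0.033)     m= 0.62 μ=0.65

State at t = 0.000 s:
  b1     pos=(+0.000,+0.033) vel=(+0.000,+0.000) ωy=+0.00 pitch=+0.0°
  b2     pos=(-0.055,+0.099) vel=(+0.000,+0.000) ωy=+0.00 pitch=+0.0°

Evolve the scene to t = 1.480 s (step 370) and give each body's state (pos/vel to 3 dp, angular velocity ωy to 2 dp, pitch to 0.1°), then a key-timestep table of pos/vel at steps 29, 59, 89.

State at t = 1.480 s:
  b1     pos=(+0.000,+0.033) vel=(+0.000,+0.000) ωy=+0.00 pitch=+0.0°
  b2     pos=(-0.097,+0.045) vel=(+0.000,+0.000) ωy=+0.00 pitch=-90.0°

Key-timestep trajectory:
   step    t(s)  b1.x    b1.z    b1.vx   b1.vz   b2.x    b2.z    b2.vx   b2.vz 
     29  0.1160   +0.000  +0.033  +0.000  +0.000   -0.075  +0.085  -0.345  -0.497
     59  0.2360   +0.000  +0.033  +0.000  +0.000   -0.113  +0.053  -0.058  +0.018
     89  0.3560   +0.000  +0.033  +0.000  +0.000   -0.093  +0.047  +0.018  +0.070


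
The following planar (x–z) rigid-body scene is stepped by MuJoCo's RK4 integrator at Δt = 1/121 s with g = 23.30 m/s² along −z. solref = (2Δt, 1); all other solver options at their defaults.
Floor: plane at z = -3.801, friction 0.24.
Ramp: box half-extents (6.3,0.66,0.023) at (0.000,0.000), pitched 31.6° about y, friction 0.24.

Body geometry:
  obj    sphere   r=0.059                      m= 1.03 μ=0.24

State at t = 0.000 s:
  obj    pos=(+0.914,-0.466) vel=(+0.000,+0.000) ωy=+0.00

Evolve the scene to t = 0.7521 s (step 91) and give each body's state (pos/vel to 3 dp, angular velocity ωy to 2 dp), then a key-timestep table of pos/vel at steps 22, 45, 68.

State at t = 0.7521 s:
  obj    pos=(+3.015,-1.759) vel=(+5.587,-3.437) ωy=+111.09

Key-timestep trajectory:
   step    t(s)  obj.x    obj.z    obj.vx   obj.vz 
     22  0.1818   +1.037  -0.542  +1.351  -0.831
     45  0.3719   +1.428  -0.782  +2.763  -1.700
     68  0.5620   +2.087  -1.188  +4.175  -2.568


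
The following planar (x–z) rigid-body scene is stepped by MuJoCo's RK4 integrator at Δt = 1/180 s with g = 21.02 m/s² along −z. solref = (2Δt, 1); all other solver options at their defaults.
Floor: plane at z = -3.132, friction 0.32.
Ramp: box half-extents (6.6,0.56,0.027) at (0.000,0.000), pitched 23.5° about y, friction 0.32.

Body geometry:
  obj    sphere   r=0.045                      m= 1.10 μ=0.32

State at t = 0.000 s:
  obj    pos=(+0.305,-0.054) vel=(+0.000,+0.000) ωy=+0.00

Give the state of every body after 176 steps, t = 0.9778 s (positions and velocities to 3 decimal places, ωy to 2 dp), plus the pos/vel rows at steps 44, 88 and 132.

State at t = 0.9778 s:
  obj    pos=(+2.930,-1.195) vel=(+5.368,-2.334) ωy=+130.07

Key-timestep trajectory:
   step    t(s)  obj.x    obj.z    obj.vx   obj.vz 
     44  0.2444   +0.469  -0.125  +1.342  -0.584
     88  0.4889   +0.961  -0.339  +2.684  -1.167
    132  0.7333   +1.781  -0.696  +4.026  -1.751


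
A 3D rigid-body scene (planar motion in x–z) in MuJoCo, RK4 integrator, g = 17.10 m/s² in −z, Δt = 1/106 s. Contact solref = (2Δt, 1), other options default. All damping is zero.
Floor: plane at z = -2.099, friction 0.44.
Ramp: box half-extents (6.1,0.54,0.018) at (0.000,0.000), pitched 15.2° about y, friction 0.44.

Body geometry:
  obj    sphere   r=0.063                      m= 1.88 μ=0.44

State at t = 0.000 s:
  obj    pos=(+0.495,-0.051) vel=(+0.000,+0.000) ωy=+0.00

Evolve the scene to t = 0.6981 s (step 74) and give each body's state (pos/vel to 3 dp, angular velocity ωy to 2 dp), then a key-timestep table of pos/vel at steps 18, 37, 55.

State at t = 0.6981 s:
  obj    pos=(+1.248,-0.255) vel=(+2.157,-0.586) ωy=+35.48

Key-timestep trajectory:
   step    t(s)  obj.x    obj.z    obj.vx   obj.vz 
     18  0.1698   +0.540  -0.063  +0.525  -0.143
     37  0.3491   +0.683  -0.102  +1.079  -0.293
     55  0.5189   +0.911  -0.164  +1.603  -0.436


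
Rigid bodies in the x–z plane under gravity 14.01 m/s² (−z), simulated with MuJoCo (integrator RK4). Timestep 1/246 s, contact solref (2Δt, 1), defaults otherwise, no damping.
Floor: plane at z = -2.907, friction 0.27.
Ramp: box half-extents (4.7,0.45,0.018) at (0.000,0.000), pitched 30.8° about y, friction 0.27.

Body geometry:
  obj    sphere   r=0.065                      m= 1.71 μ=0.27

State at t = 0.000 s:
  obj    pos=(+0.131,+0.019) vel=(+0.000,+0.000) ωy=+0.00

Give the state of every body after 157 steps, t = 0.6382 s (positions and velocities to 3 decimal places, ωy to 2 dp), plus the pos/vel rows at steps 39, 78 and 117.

State at t = 0.6382 s:
  obj    pos=(+1.027,-0.516) vel=(+2.809,-1.675) ωy=+50.30

Key-timestep trajectory:
   step    t(s)  obj.x    obj.z    obj.vx   obj.vz 
     39  0.1585   +0.186  -0.014  +0.698  -0.416
     78  0.3171   +0.352  -0.113  +1.396  -0.832
    117  0.4756   +0.629  -0.278  +2.094  -1.248


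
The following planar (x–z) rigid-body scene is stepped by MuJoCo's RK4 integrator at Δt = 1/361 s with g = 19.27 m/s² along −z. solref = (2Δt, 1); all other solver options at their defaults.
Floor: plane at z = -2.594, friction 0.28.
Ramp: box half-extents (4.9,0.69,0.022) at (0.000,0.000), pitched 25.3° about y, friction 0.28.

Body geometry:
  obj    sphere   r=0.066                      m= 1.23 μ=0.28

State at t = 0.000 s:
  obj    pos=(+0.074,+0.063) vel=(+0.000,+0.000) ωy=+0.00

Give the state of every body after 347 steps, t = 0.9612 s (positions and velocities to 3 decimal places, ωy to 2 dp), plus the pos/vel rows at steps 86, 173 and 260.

State at t = 0.9612 s:
  obj    pos=(+2.531,-1.099) vel=(+5.112,-2.416) ωy=+85.66

Key-timestep trajectory:
   step    t(s)  obj.x    obj.z    obj.vx   obj.vz 
     86  0.2382   +0.225  -0.009  +1.267  -0.599
    173  0.4792   +0.685  -0.226  +2.549  -1.205
    260  0.7202   +1.453  -0.590  +3.830  -1.811


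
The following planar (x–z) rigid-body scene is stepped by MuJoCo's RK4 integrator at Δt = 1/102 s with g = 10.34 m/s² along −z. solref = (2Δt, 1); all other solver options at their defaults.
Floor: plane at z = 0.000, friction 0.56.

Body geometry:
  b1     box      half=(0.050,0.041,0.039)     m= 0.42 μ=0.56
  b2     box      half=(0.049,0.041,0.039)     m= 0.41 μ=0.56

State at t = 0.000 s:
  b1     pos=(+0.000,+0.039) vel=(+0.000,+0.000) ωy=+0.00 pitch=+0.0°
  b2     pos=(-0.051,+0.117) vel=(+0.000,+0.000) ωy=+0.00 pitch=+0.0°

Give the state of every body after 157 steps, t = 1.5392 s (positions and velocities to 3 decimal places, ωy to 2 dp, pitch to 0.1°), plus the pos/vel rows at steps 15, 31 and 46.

State at t = 1.5392 s:
  b1     pos=(+0.000,+0.039) vel=(+0.000,+0.000) ωy=+0.00 pitch=+0.0°
  b2     pos=(-0.101,+0.049) vel=(+0.000,+0.000) ωy=+0.00 pitch=-90.0°

Key-timestep trajectory:
   step    t(s)  b1.x    b1.z    b1.vx   b1.vz   b2.x    b2.z    b2.vx   b2.vz 
     15  0.1471   +0.000  +0.039  +0.000  +0.000   -0.053  +0.117  -0.034  -0.002
     31  0.3039   +0.000  +0.039  +0.001  +0.000   -0.069  +0.112  -0.202  -0.114
     46  0.4510   +0.000  +0.039  +0.000  +0.000   -0.104  +0.042  +0.042  +0.046


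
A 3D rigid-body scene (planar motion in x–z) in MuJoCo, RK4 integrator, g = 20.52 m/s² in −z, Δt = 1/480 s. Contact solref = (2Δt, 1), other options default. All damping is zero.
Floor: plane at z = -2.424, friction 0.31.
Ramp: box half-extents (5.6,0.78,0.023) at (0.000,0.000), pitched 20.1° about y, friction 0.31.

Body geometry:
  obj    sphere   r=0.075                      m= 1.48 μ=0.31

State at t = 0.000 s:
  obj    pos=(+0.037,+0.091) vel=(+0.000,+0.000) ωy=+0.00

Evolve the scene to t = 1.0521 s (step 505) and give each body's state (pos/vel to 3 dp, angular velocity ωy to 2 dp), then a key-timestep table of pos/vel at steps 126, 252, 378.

State at t = 1.0521 s:
  obj    pos=(+2.655,-0.867) vel=(+4.977,-1.821) ωy=+70.65

Key-timestep trajectory:
   step    t(s)  obj.x    obj.z    obj.vx   obj.vz 
    126  0.2625   +0.200  +0.031  +1.242  -0.454
    252  0.5250   +0.689  -0.148  +2.483  -0.909
    378  0.7875   +1.504  -0.446  +3.725  -1.363


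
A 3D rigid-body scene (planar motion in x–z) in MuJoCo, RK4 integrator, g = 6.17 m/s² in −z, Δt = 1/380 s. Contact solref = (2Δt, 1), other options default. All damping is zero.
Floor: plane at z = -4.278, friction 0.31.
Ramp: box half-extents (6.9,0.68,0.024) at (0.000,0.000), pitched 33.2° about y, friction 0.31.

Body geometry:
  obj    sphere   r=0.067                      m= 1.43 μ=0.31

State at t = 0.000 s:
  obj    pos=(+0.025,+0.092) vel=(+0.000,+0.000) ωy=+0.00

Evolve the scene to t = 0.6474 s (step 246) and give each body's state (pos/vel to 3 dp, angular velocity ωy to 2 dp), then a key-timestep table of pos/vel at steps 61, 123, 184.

State at t = 0.6474 s:
  obj    pos=(+0.448,-0.185) vel=(+1.307,-0.855) ωy=+23.31

Key-timestep trajectory:
   step    t(s)  obj.x    obj.z    obj.vx   obj.vz 
     61  0.1605   +0.051  +0.075  +0.324  -0.212
    123  0.3237   +0.131  +0.023  +0.654  -0.428
    184  0.4842   +0.262  -0.063  +0.978  -0.640


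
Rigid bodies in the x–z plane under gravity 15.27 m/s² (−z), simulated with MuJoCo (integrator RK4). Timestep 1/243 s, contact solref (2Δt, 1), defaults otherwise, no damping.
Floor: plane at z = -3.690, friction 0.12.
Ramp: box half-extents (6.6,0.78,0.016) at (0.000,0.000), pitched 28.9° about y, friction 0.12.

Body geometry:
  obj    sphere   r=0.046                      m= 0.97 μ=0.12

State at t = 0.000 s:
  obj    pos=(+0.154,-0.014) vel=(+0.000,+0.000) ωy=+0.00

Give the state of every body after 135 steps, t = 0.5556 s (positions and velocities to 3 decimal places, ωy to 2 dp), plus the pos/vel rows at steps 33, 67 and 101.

State at t = 0.5556 s:
  obj    pos=(+0.934,-0.445) vel=(+2.809,-1.550) ωy=+48.42

Key-timestep trajectory:
   step    t(s)  obj.x    obj.z    obj.vx   obj.vz 
     33  0.1358   +0.201  -0.040  +0.685  -0.383
     67  0.2757   +0.346  -0.120  +1.400  -0.756
    101  0.4156   +0.591  -0.255  +2.100  -1.163


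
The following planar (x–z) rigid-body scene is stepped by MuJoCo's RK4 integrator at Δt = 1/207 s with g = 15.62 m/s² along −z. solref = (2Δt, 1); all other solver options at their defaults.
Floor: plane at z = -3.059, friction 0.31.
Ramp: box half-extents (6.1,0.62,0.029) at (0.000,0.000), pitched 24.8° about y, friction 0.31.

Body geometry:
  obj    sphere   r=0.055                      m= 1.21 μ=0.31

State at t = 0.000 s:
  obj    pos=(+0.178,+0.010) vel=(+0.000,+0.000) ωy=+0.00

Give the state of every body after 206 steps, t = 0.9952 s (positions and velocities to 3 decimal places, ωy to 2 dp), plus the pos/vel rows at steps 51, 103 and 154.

State at t = 0.9952 s:
  obj    pos=(+2.282,-0.962) vel=(+4.228,-1.954) ωy=+84.67

Key-timestep trajectory:
   step    t(s)  obj.x    obj.z    obj.vx   obj.vz 
     51  0.2464   +0.307  -0.049  +1.047  -0.484
    103  0.4976   +0.704  -0.233  +2.114  -0.977
    154  0.7440   +1.354  -0.533  +3.161  -1.460


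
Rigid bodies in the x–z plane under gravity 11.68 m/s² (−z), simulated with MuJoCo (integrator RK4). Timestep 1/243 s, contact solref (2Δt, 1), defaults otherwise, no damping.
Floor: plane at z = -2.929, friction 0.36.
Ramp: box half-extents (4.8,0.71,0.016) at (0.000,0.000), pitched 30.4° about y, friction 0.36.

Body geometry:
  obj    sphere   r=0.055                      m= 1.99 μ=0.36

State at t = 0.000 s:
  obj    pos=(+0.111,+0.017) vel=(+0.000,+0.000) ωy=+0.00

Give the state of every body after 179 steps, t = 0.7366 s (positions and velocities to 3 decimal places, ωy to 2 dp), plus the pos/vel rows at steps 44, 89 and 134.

State at t = 0.7366 s:
  obj    pos=(+1.099,-0.563) vel=(+2.682,-1.574) ωy=+56.53

Key-timestep trajectory:
   step    t(s)  obj.x    obj.z    obj.vx   obj.vz 
     44  0.1811   +0.171  -0.018  +0.659  -0.387
     89  0.3663   +0.355  -0.126  +1.334  -0.783
    134  0.5514   +0.665  -0.308  +2.008  -1.178


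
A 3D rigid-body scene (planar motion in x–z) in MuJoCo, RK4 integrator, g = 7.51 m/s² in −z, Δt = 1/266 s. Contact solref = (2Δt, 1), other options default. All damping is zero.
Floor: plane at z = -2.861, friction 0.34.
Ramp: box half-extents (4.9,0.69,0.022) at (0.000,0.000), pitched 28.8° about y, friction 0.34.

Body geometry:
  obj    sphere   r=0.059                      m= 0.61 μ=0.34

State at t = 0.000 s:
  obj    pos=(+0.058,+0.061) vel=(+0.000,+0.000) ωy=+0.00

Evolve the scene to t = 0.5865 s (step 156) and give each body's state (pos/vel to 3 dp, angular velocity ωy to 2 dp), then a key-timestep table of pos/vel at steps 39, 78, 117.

State at t = 0.5865 s:
  obj    pos=(+0.447,-0.154) vel=(+1.328,-0.730) ωy=+25.68

Key-timestep trajectory:
   step    t(s)  obj.x    obj.z    obj.vx   obj.vz 
     39  0.1466   +0.082  +0.047  +0.332  -0.183
     78  0.2932   +0.155  +0.007  +0.664  -0.365
    117  0.4398   +0.277  -0.060  +0.996  -0.548


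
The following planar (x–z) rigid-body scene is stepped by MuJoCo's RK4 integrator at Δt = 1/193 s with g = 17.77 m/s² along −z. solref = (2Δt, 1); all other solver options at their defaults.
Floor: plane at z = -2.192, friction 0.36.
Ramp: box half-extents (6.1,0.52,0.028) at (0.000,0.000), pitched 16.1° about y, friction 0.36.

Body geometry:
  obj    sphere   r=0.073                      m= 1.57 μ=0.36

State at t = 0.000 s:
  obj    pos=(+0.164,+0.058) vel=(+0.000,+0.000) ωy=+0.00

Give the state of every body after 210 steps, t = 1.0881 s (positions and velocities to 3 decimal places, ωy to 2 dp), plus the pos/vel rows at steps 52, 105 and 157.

State at t = 1.0881 s:
  obj    pos=(+2.166,-0.520) vel=(+3.680,-1.062) ωy=+52.46

Key-timestep trajectory:
   step    t(s)  obj.x    obj.z    obj.vx   obj.vz 
     52  0.2694   +0.287  +0.022  +0.911  -0.263
    105  0.5440   +0.665  -0.087  +1.840  -0.531
    157  0.8135   +1.283  -0.265  +2.751  -0.794


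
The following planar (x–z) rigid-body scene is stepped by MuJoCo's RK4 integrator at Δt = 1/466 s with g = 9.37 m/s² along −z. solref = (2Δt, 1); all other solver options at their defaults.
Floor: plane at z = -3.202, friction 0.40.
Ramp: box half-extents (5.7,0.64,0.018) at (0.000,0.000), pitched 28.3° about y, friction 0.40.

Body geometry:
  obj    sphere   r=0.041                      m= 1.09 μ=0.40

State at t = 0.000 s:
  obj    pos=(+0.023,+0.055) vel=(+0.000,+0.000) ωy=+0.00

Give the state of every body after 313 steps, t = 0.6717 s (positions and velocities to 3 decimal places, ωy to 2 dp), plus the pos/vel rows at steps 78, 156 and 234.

State at t = 0.6717 s:
  obj    pos=(+0.653,-0.285) vel=(+1.877,-1.010) ωy=+51.98

Key-timestep trajectory:
   step    t(s)  obj.x    obj.z    obj.vx   obj.vz 
     78  0.1674   +0.062  +0.034  +0.468  -0.252
    156  0.3348   +0.179  -0.030  +0.935  -0.504
    234  0.5021   +0.375  -0.135  +1.403  -0.755


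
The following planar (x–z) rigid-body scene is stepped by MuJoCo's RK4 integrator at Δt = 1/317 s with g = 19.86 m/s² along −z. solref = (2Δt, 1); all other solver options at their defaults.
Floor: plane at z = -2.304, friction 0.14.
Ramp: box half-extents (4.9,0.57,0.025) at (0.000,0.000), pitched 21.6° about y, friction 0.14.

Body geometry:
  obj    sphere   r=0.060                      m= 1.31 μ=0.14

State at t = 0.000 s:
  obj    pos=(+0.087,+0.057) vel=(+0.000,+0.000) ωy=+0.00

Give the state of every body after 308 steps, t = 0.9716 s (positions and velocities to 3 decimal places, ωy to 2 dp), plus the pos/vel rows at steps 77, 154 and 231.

State at t = 0.9716 s:
  obj    pos=(+2.379,-0.851) vel=(+4.718,-1.868) ωy=+84.55

Key-timestep trajectory:
   step    t(s)  obj.x    obj.z    obj.vx   obj.vz 
     77  0.2429   +0.230  +0.000  +1.180  -0.467
    154  0.4858   +0.660  -0.170  +2.359  -0.934
    231  0.7287   +1.376  -0.454  +3.538  -1.401


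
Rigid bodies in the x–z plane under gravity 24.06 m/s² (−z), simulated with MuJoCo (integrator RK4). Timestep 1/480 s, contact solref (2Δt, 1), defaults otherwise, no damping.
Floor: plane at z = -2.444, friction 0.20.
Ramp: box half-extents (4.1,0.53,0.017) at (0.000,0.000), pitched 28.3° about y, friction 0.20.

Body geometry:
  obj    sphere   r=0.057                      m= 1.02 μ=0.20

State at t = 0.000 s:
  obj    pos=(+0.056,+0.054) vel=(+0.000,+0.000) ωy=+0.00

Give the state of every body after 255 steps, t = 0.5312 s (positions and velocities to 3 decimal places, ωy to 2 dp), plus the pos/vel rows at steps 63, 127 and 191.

State at t = 0.5312 s:
  obj    pos=(+1.068,-0.491) vel=(+3.811,-2.052) ωy=+75.92

Key-timestep trajectory:
   step    t(s)  obj.x    obj.z    obj.vx   obj.vz 
     63  0.1313   +0.118  +0.021  +0.942  -0.507
    127  0.2646   +0.307  -0.081  +1.898  -1.022
    191  0.3979   +0.624  -0.252  +2.855  -1.537


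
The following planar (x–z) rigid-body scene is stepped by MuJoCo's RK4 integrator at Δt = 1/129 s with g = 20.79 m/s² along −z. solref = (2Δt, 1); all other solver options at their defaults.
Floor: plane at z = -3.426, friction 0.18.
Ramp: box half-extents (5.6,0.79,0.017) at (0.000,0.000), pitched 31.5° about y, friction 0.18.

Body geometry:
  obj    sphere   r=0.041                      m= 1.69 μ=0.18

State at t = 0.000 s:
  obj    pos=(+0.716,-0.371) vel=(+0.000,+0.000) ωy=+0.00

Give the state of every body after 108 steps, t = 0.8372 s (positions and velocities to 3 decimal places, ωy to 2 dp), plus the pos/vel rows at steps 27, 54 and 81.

State at t = 0.8372 s:
  obj    pos=(+3.036,-1.792) vel=(+5.540,-3.395) ωy=+158.34

Key-timestep trajectory:
   step    t(s)  obj.x    obj.z    obj.vx   obj.vz 
     27  0.2093   +0.861  -0.460  +1.386  -0.849
     54  0.4186   +1.296  -0.726  +2.770  -1.698
     81  0.6279   +2.021  -1.170  +4.155  -2.546


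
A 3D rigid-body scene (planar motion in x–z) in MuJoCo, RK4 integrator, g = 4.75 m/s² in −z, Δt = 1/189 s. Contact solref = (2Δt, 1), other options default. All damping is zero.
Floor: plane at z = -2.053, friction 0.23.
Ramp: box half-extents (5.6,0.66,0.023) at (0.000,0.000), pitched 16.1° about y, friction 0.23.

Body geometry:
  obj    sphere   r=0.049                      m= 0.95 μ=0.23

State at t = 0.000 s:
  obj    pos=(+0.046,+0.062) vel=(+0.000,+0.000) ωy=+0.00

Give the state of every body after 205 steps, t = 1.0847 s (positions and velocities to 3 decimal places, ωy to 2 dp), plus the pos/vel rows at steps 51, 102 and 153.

State at t = 1.0847 s:
  obj    pos=(+0.578,-0.092) vel=(+0.981,-0.283) ωy=+20.82

Key-timestep trajectory:
   step    t(s)  obj.x    obj.z    obj.vx   obj.vz 
     51  0.2698   +0.079  +0.052  +0.244  -0.070
    102  0.5397   +0.178  +0.024  +0.488  -0.141
    153  0.8095   +0.342  -0.024  +0.732  -0.211


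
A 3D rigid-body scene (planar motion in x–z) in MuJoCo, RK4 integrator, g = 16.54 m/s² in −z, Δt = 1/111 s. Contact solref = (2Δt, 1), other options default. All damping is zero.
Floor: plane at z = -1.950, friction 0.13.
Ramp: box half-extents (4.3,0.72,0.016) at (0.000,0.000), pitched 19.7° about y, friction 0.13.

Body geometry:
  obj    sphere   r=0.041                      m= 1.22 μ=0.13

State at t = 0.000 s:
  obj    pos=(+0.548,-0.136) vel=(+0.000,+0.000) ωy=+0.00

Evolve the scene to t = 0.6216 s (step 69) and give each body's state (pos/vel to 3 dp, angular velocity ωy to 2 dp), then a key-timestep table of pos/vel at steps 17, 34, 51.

State at t = 0.6216 s:
  obj    pos=(+1.273,-0.395) vel=(+2.331,-0.835) ωy=+60.33

Key-timestep trajectory:
   step    t(s)  obj.x    obj.z    obj.vx   obj.vz 
     17  0.1532   +0.592  -0.151  +0.575  -0.206
     34  0.3063   +0.724  -0.199  +1.149  -0.411
     51  0.4595   +0.944  -0.277  +1.723  -0.617


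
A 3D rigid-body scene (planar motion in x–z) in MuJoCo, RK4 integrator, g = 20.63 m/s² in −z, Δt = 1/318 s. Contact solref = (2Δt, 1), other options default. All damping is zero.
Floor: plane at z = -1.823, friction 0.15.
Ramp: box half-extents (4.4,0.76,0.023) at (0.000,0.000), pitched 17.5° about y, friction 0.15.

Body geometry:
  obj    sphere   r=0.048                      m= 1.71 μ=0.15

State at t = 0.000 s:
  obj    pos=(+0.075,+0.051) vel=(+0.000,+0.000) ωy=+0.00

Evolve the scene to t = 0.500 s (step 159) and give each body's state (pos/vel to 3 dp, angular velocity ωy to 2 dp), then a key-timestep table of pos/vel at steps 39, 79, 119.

State at t = 0.500 s:
  obj    pos=(+0.603,-0.116) vel=(+2.113,-0.666) ωy=+46.14

Key-timestep trajectory:
   step    t(s)  obj.x    obj.z    obj.vx   obj.vz 
     39  0.1226   +0.107  +0.041  +0.518  -0.163
     79  0.2484   +0.205  +0.010  +1.050  -0.331
    119  0.3742   +0.371  -0.043  +1.582  -0.499


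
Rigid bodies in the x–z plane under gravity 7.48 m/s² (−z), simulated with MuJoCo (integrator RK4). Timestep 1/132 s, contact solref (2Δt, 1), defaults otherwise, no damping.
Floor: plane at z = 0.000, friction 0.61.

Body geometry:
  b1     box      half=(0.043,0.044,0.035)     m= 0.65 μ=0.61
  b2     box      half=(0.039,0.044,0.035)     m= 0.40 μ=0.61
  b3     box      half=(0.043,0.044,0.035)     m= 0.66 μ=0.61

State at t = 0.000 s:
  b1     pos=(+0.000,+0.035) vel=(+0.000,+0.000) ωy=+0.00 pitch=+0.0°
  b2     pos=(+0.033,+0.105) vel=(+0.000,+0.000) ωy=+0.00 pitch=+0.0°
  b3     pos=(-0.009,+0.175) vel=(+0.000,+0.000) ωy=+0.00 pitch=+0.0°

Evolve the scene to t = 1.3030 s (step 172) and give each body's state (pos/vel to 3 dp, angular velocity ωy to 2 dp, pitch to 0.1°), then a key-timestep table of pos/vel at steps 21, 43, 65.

State at t = 1.3030 s:
  b1     pos=(+0.000,+0.035) vel=(+0.000,+0.000) ωy=+0.00 pitch=+0.0°
  b2     pos=(+0.033,+0.105) vel=(+0.000,+0.000) ωy=+0.00 pitch=+0.0°
  b3     pos=(-0.114,+0.035) vel=(+0.000,+0.000) ωy=+0.00 pitch=+180.0°

Key-timestep trajectory:
   step    t(s)  b1.x    b1.z    b1.vx   b1.vz   b2.x    b2.z    b2.vx   b2.vz   b3.x    b3.z    b3.vx   b3.vz 
     21  0.1591   +0.000  +0.035  +0.000  +0.000   +0.033  +0.105  +0.001  +0.000   -0.014  +0.174  -0.083  -0.020
     43  0.3258   +0.000  +0.035  +0.000  +0.000   +0.033  +0.105  +0.000  +0.000   -0.043  +0.144  -0.223  -0.567
     65  0.4924   +0.000  +0.035  +0.000  +0.000   +0.033  +0.105  +0.000  +0.000   -0.108  +0.062  -0.464  -0.809


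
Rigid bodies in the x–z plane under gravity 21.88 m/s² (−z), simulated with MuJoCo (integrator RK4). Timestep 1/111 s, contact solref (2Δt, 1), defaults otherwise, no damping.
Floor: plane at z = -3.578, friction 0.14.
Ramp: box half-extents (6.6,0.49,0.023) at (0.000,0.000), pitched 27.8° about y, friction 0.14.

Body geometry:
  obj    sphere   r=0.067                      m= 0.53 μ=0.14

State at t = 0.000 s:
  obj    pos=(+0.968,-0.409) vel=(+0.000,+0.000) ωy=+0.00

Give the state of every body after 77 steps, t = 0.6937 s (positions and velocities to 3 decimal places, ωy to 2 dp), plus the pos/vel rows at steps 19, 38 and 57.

State at t = 0.6937 s:
  obj    pos=(+2.563,-1.250) vel=(+4.611,-2.391) ωy=+70.16

Key-timestep trajectory:
   step    t(s)  obj.x    obj.z    obj.vx   obj.vz 
     19  0.1712   +1.065  -0.460  +1.113  -0.659
     38  0.3423   +1.357  -0.614  +2.274  -1.186
     57  0.5135   +1.842  -0.870  +3.412  -1.775


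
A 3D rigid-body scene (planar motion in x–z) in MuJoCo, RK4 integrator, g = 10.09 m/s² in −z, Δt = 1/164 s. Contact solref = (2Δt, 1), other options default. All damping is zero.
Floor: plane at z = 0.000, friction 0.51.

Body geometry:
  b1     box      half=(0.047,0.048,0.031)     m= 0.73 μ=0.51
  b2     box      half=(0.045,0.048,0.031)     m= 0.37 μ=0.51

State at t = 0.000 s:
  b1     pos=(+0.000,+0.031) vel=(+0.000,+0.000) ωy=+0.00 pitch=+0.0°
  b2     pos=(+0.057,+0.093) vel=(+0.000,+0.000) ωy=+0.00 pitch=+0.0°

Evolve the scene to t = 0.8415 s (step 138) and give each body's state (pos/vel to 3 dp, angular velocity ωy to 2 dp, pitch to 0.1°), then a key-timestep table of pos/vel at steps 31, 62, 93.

State at t = 0.8415 s:
  b1     pos=(+0.000,+0.031) vel=(+0.000,+0.000) ωy=+0.00 pitch=+0.0°
  b2     pos=(+0.101,+0.045) vel=(+0.000,+0.000) ωy=+0.00 pitch=+90.0°

Key-timestep trajectory:
   step    t(s)  b1.x    b1.z    b1.vx   b1.vz   b2.x    b2.z    b2.vx   b2.vz 
     31  0.1890   +0.000  +0.031  +0.000  +0.000   +0.084  +0.058  +0.232  -0.715
     62  0.3780   +0.000  +0.031  +0.000  +0.000   +0.122  +0.054  +0.009  +0.002
     93  0.5671   +0.000  +0.031  +0.000  +0.000   +0.097  +0.046  -0.062  +0.092


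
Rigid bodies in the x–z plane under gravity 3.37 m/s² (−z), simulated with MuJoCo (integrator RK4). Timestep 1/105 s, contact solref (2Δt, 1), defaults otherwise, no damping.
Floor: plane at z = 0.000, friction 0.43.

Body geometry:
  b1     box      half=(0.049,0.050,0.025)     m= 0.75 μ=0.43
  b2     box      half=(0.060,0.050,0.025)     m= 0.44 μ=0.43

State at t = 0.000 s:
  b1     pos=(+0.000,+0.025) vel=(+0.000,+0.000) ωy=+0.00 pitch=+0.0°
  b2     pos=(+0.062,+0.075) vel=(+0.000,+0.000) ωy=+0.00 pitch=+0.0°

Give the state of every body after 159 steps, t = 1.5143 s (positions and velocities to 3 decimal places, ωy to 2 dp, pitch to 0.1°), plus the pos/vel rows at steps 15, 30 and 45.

State at t = 1.5143 s:
  b1     pos=(+0.000,+0.025) vel=(+0.000,+0.000) ωy=+0.00 pitch=+0.0°
  b2     pos=(+0.076,+0.059) vel=(+0.000,+0.000) ωy=-0.01 pitch=+42.6°

Key-timestep trajectory:
   step    t(s)  b1.x    b1.z    b1.vx   b1.vz   b2.x    b2.z    b2.vx   b2.vz 
     15  0.1429   +0.000  +0.025  +0.000  +0.000   +0.067  +0.072  +0.069  -0.068
     30  0.2857   +0.000  +0.025  +0.000  +0.000   +0.079  +0.059  +0.051  +0.058
     45  0.4286   +0.000  +0.025  +0.000  +0.000   +0.079  +0.061  -0.053  -0.020


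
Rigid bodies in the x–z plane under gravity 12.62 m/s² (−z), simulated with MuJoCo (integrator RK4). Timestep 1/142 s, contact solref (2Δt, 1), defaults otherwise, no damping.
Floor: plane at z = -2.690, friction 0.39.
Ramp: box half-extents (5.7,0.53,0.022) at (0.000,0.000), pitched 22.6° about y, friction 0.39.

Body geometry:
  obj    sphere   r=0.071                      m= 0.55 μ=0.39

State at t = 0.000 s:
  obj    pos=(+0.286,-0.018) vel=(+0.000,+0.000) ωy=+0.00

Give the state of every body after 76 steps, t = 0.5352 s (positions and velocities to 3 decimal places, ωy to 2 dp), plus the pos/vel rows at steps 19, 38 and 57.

State at t = 0.5352 s:
  obj    pos=(+0.744,-0.209) vel=(+1.712,-0.713) ωy=+26.10

Key-timestep trajectory:
   step    t(s)  obj.x    obj.z    obj.vx   obj.vz 
     19  0.1338   +0.315  -0.030  +0.428  -0.178
     38  0.2676   +0.401  -0.066  +0.856  -0.356
     57  0.4014   +0.544  -0.126  +1.284  -0.534


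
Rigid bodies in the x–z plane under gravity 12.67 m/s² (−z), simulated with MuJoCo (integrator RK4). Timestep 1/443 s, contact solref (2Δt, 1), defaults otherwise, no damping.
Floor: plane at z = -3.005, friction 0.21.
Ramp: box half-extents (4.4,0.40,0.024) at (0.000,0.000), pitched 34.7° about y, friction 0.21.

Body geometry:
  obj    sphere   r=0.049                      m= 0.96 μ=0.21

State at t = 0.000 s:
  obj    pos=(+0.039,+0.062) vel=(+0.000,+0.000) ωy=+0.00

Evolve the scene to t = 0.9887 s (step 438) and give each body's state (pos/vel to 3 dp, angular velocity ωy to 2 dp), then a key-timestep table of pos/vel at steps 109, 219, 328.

State at t = 0.9887 s:
  obj    pos=(+2.109,-1.372) vel=(+4.188,-2.900) ωy=+103.94

Key-timestep trajectory:
   step    t(s)  obj.x    obj.z    obj.vx   obj.vz 
    109  0.2460   +0.167  -0.027  +1.042  -0.722
    219  0.4944   +0.557  -0.297  +2.094  -1.450
    328  0.7404   +1.200  -0.742  +3.136  -2.172


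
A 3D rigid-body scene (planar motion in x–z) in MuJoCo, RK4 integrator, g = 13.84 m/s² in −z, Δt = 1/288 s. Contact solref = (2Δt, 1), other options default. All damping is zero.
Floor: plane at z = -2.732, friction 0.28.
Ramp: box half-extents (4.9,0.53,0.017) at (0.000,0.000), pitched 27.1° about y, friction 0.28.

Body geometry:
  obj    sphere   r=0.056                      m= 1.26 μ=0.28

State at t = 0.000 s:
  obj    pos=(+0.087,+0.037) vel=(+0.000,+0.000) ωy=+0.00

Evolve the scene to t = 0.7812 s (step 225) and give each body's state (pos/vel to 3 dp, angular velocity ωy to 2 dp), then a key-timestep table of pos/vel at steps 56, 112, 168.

State at t = 0.7812 s:
  obj    pos=(+1.311,-0.589) vel=(+3.132,-1.603) ωy=+62.82

Key-timestep trajectory:
   step    t(s)  obj.x    obj.z    obj.vx   obj.vz 
     56  0.1944   +0.163  -0.001  +0.780  -0.399
    112  0.3889   +0.390  -0.118  +1.559  -0.798
    168  0.5833   +0.769  -0.312  +2.339  -1.197


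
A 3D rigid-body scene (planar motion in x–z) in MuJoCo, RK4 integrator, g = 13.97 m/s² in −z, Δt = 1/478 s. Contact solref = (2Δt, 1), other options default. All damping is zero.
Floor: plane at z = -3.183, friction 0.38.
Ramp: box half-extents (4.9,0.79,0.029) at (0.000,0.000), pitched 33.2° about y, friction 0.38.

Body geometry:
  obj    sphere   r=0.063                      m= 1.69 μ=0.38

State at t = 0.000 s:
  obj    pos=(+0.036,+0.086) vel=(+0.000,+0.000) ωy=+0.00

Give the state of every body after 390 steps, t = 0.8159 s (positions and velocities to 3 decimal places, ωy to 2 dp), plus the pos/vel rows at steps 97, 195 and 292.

State at t = 0.8159 s:
  obj    pos=(+1.558,-0.910) vel=(+3.730,-2.441) ωy=+70.76

Key-timestep trajectory:
   step    t(s)  obj.x    obj.z    obj.vx   obj.vz 
     97  0.2029   +0.130  +0.025  +0.928  -0.607
    195  0.4079   +0.417  -0.163  +1.865  -1.221
    292  0.6109   +0.889  -0.472  +2.793  -1.828


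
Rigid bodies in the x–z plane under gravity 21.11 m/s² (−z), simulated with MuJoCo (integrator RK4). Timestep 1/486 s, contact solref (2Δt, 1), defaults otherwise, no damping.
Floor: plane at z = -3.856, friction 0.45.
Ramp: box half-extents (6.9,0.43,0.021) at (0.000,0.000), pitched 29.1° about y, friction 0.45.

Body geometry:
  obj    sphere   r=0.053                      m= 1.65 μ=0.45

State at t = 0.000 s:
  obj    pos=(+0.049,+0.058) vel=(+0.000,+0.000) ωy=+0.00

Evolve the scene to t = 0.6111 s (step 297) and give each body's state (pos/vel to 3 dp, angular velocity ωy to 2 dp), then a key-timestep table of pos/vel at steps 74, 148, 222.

State at t = 0.6111 s:
  obj    pos=(+1.245,-0.608) vel=(+3.916,-2.179) ωy=+84.54

Key-timestep trajectory:
   step    t(s)  obj.x    obj.z    obj.vx   obj.vz 
     74  0.1523   +0.123  +0.016  +0.976  -0.543
    148  0.3045   +0.346  -0.108  +1.951  -1.086
    222  0.4568   +0.717  -0.315  +2.927  -1.629


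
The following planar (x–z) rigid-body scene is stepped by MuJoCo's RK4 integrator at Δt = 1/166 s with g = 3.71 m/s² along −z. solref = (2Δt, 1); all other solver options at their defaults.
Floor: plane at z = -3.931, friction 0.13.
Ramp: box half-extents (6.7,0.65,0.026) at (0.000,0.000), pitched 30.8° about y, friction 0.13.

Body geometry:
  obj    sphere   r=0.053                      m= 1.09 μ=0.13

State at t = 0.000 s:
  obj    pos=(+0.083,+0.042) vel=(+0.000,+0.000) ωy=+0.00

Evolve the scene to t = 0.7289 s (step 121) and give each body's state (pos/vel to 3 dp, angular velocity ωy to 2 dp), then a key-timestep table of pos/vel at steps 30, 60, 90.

State at t = 0.7289 s:
  obj    pos=(+0.423,-0.160) vel=(+0.932,-0.551) ωy=+14.23

Key-timestep trajectory:
   step    t(s)  obj.x    obj.z    obj.vx   obj.vz 
     30  0.1807   +0.104  +0.030  +0.233  -0.133
     60  0.3614   +0.167  -0.007  +0.462  -0.275
     90  0.5422   +0.271  -0.070  +0.694  -0.408


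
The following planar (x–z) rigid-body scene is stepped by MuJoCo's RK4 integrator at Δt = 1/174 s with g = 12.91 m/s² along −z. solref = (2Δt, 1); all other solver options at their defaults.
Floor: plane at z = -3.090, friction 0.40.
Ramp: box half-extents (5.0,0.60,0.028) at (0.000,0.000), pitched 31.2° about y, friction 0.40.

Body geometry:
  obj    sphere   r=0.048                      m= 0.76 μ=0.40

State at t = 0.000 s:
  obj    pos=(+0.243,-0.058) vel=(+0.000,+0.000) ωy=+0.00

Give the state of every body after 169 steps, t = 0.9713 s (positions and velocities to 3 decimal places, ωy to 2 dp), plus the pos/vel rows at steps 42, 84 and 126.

State at t = 0.9713 s:
  obj    pos=(+2.170,-1.226) vel=(+3.968,-2.403) ωy=+96.64

Key-timestep trajectory:
   step    t(s)  obj.x    obj.z    obj.vx   obj.vz 
     42  0.2414   +0.362  -0.130  +0.986  -0.597
     84  0.4828   +0.719  -0.347  +1.973  -1.195
    126  0.7241   +1.314  -0.707  +2.959  -1.792


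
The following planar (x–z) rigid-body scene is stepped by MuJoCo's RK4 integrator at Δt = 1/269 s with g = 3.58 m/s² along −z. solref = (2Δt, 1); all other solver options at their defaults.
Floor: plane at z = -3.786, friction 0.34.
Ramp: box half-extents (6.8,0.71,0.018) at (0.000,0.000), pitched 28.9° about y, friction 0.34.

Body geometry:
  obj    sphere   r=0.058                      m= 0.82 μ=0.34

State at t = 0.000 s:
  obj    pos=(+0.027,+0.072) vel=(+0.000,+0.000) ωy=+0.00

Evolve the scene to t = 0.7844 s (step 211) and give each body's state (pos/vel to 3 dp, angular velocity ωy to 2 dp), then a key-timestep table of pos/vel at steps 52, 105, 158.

State at t = 0.7844 s:
  obj    pos=(+0.360,-0.112) vel=(+0.849,-0.469) ωy=+16.71

Key-timestep trajectory:
   step    t(s)  obj.x    obj.z    obj.vx   obj.vz 
     52  0.1933   +0.047  +0.061  +0.209  -0.115
    105  0.3903   +0.109  +0.026  +0.422  -0.233
    158  0.5874   +0.214  -0.031  +0.636  -0.351


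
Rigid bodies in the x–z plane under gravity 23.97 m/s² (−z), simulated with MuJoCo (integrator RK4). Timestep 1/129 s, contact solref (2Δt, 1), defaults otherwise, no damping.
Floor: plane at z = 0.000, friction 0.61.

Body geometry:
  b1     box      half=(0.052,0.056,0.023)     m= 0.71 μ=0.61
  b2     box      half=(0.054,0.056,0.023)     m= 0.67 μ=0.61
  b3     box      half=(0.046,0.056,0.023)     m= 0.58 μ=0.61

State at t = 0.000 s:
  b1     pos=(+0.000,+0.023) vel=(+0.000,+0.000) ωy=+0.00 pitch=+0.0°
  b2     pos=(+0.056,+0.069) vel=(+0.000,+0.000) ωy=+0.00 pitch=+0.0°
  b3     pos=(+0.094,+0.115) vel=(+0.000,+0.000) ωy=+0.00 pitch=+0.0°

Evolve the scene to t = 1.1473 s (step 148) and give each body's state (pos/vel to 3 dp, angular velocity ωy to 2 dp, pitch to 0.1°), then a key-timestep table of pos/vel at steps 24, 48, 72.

State at t = 1.1473 s:
  b1     pos=(+0.000,+0.023) vel=(+0.000,+0.000) ωy=+0.00 pitch=+0.0°
  b2     pos=(+0.108,+0.054) vel=(+0.000,+0.000) ωy=+0.00 pitch=+90.0°
  b3     pos=(+0.170,+0.046) vel=(+0.000,+0.000) ωy=+0.00 pitch=+90.0°

Key-timestep trajectory:
   step    t(s)  b1.x    b1.z    b1.vx   b1.vz   b2.x    b2.z    b2.vx   b2.vz   b3.x    b3.z    b3.vx   b3.vz 
     24  0.1860   +0.000  +0.023  +0.000  +0.000   +0.096  +0.058  +0.345  -0.078   +0.171  +0.046  +0.415  -0.020
     48  0.3721   +0.000  +0.023  +0.000  +0.000   +0.129  +0.059  -0.088  -0.003   +0.181  +0.050  -0.052  -0.014
     72  0.5581   +0.000  +0.023  +0.000  +0.000   +0.101  +0.056  +0.135  -0.035   +0.170  +0.046  +0.000  +0.005


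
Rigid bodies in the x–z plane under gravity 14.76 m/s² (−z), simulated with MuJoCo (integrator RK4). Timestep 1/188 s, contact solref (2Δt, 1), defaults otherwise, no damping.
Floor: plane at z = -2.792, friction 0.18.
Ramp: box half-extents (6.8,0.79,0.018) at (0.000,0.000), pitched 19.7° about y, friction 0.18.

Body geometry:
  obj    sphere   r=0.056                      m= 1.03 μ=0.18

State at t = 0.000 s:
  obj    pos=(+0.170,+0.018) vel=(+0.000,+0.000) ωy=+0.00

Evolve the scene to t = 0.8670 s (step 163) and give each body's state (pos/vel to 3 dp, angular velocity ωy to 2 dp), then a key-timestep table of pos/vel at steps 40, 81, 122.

State at t = 0.8670 s:
  obj    pos=(+1.428,-0.433) vel=(+2.901,-1.039) ωy=+55.01

Key-timestep trajectory:
   step    t(s)  obj.x    obj.z    obj.vx   obj.vz 
     40  0.2128   +0.246  -0.009  +0.712  -0.255
     81  0.4309   +0.481  -0.093  +1.442  -0.516
    122  0.6489   +0.875  -0.235  +2.171  -0.777


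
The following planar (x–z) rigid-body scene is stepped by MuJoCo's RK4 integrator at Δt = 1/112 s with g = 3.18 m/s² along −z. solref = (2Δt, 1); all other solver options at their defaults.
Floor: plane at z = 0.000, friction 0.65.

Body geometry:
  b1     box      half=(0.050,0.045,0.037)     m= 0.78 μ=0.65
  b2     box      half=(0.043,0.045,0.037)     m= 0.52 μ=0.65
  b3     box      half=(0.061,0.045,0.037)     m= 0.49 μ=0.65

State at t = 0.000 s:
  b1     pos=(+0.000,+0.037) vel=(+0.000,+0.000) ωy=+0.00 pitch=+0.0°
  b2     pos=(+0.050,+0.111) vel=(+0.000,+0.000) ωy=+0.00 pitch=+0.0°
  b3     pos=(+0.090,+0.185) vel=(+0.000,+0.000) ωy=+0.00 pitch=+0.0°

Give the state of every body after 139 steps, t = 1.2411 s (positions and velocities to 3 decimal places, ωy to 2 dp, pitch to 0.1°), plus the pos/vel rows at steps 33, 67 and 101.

State at t = 1.2411 s:
  b1     pos=(+0.000,+0.037) vel=(+0.000,+0.000) ωy=+0.00 pitch=+0.0°
  b2     pos=(+0.096,+0.043) vel=(+0.000,+0.000) ωy=+0.00 pitch=+90.0°
  b3     pos=(+0.314,+0.037) vel=(+0.000,+0.000) ωy=+0.00 pitch=+180.0°

Key-timestep trajectory:
   step    t(s)  b1.x    b1.z    b1.vx   b1.vz   b2.x    b2.z    b2.vx   b2.vz   b3.x    b3.z    b3.vx   b3.vz 
     33  0.2946   +0.000  +0.037  +0.000  +0.000   +0.063  +0.109  +0.102  -0.036   +0.127  +0.163  +0.260  -0.223
     67  0.5982   +0.000  +0.037  +0.000  +0.000   +0.097  +0.041  -0.054  +0.062   +0.221  +0.063  +0.209  +0.147
    101  0.9018   +0.000  +0.037  +0.000  +0.000   +0.096  +0.043  +0.000  +0.000   +0.275  +0.067  +0.205  -0.069


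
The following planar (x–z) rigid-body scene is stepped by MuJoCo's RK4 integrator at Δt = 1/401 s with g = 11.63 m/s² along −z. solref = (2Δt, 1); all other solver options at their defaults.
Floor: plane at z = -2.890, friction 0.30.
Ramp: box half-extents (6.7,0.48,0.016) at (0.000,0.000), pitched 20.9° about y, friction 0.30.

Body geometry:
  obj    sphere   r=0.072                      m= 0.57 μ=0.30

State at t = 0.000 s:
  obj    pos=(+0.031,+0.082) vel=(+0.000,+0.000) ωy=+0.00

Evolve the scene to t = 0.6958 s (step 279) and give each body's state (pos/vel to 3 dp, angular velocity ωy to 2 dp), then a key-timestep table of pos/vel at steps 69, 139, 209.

State at t = 0.6958 s:
  obj    pos=(+0.701,-0.174) vel=(+1.926,-0.736) ωy=+28.63

Key-timestep trajectory:
   step    t(s)  obj.x    obj.z    obj.vx   obj.vz 
     69  0.1721   +0.072  +0.067  +0.476  -0.182
    139  0.3466   +0.197  +0.019  +0.960  -0.366
    209  0.5212   +0.407  -0.061  +1.443  -0.551
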